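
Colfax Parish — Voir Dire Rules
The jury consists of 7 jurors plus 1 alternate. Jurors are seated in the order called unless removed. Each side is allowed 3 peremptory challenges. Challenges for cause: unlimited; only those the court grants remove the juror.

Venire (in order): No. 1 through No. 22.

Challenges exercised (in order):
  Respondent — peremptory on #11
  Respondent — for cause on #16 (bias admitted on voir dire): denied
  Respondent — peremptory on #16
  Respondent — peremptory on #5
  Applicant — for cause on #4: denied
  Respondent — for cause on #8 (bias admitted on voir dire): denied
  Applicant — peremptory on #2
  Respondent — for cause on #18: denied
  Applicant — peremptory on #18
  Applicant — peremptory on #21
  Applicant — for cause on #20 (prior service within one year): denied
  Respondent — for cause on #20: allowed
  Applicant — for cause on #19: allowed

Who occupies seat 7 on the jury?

Removed: #2, #5, #11, #16, #18, #19, #20, #21. (#4, #8 stay — for-cause denied.)
Filling seats in venire order through position 7: #1, #3, #4, #6, #7, #8, #9.
So seat 7 is #9.

9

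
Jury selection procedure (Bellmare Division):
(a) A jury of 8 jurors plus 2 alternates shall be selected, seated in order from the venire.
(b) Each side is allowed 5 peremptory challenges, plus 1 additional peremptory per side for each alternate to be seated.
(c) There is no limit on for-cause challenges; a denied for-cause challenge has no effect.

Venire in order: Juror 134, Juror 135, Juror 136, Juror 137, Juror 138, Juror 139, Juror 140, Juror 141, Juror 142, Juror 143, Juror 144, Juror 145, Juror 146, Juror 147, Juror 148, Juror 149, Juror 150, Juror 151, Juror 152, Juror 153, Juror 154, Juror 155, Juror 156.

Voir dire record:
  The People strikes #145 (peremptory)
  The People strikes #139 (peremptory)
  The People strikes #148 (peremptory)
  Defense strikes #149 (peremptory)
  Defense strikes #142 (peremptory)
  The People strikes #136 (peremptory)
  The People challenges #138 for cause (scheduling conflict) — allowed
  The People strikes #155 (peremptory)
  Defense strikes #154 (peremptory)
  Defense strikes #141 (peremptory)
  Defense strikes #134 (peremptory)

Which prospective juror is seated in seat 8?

Removed: #134, #136, #138, #139, #141, #142, #145, #148, #149, #154, #155.
Seating in order: seats 1–8 → #135, #137, #140, #143, #144, #146, #147, #150; alternates → #151, #152.
So seat 8 is #150.

150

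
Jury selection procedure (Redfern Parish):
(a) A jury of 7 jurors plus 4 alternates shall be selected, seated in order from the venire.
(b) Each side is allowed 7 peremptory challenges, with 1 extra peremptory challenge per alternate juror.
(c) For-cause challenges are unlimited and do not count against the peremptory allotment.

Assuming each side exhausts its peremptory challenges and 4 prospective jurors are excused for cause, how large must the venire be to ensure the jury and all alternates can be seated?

Seats to fill: 7 + 4 alternates = 11.
Peremptories: 7 + 1×4 = 11 per side × 2 sides = 22.
For-cause removals: 4.
Minimum venire: 11 + 22 + 4 = 37.

37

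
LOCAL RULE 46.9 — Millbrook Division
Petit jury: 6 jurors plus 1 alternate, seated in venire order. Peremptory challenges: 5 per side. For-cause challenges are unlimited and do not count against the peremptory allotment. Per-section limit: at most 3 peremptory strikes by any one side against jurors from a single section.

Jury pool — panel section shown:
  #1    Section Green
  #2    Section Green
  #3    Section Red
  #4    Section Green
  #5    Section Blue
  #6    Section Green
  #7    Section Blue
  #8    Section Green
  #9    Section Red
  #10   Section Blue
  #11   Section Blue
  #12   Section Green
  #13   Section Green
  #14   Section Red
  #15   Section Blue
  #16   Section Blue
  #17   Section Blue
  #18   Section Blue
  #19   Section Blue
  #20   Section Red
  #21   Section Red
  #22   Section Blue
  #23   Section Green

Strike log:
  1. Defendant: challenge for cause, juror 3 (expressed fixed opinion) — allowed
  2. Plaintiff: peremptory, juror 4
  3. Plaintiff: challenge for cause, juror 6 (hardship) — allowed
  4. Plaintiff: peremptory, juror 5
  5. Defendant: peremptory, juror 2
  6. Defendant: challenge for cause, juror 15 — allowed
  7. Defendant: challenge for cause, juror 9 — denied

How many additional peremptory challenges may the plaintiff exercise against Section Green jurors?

2

Plaintiff peremptories so far: #4, #5 — 2 of 5 used, 3 left overall.
Against Section Green: #4 — 1 used; per-section cap 3 leaves 2.
Binding limit: min(3, 2) = 2.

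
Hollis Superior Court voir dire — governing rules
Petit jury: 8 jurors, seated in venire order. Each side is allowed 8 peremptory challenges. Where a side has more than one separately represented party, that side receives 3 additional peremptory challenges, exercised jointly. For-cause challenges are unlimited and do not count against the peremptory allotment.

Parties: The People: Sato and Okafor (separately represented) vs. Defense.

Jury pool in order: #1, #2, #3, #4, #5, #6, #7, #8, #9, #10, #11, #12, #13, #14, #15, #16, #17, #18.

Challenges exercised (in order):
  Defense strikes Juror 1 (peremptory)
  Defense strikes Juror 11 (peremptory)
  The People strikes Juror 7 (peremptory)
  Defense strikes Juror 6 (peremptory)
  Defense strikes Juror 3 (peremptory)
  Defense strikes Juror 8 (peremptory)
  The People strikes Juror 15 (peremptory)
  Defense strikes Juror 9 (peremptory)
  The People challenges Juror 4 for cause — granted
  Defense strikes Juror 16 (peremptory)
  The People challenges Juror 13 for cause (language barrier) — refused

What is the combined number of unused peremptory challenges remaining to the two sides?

10

The People allotment: 8 base + 3 multi-party = 11. Defense allotment: 8.
The People peremptories used: #7, #15 — 2 (for-cause on #4, #13 don't count).
Defense peremptories used: #1, #11, #6, #3, #8, #9, #16 — 7.
Remaining: (11 − 2) + (8 − 7) = 10.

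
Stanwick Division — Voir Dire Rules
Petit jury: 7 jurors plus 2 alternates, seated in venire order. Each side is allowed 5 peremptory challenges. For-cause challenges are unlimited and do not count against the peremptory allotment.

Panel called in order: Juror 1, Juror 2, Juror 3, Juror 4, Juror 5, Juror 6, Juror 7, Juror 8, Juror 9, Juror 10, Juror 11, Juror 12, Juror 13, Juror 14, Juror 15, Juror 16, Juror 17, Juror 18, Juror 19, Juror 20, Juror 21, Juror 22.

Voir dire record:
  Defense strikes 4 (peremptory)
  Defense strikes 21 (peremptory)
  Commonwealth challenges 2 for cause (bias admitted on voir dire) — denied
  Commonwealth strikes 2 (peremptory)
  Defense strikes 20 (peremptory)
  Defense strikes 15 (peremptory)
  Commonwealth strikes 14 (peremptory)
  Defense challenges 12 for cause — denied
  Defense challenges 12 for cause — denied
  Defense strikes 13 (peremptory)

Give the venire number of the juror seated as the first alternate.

Removed: #2, #4, #13, #14, #15, #20, #21. (#12 stays — for-cause denied.)
Seating in order: seats 1–7 → #1, #3, #5, #6, #7, #8, #9; alternates → #10, #11.
So alternate 1 is #10.

10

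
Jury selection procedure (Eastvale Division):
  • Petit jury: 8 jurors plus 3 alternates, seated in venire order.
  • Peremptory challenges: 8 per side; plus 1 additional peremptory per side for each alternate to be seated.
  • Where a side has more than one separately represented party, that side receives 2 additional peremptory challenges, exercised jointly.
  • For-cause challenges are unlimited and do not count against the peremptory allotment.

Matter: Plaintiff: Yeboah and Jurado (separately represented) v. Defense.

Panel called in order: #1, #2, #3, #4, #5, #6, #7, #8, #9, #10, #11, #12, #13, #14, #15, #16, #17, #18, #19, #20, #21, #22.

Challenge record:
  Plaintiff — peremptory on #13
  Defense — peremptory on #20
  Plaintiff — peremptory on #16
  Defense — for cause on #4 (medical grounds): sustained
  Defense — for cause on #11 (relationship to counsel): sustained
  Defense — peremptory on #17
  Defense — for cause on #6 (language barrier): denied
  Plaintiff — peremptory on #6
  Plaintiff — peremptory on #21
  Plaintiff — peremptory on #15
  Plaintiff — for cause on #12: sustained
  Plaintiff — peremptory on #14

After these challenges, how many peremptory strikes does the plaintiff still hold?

7

Plaintiff allotment: 8 base + 1 × 3 alternates + 2 multi-party = 13.
Plaintiff peremptories used: #13, #16, #6, #21, #15, #14 — 6 (the for-cause on #12 doesn't count).
Remaining: 13 − 6 = 7.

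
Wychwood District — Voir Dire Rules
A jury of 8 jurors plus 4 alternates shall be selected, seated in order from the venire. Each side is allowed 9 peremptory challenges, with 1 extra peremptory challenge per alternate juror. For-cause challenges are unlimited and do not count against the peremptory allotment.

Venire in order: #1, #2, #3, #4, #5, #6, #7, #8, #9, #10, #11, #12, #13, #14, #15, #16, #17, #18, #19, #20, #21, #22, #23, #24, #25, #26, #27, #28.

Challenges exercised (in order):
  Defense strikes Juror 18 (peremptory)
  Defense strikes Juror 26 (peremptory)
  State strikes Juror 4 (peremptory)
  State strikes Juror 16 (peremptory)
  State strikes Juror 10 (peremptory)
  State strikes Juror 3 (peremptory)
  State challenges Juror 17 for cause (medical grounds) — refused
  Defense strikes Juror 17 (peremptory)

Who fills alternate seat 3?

Removed: #3, #4, #10, #16, #17, #18, #26.
Filling seats in venire order through position 11: #1, #2, #5, #6, #7, #8, #9, #11, #12, #13, #14.
So alternate 3 is #14.

14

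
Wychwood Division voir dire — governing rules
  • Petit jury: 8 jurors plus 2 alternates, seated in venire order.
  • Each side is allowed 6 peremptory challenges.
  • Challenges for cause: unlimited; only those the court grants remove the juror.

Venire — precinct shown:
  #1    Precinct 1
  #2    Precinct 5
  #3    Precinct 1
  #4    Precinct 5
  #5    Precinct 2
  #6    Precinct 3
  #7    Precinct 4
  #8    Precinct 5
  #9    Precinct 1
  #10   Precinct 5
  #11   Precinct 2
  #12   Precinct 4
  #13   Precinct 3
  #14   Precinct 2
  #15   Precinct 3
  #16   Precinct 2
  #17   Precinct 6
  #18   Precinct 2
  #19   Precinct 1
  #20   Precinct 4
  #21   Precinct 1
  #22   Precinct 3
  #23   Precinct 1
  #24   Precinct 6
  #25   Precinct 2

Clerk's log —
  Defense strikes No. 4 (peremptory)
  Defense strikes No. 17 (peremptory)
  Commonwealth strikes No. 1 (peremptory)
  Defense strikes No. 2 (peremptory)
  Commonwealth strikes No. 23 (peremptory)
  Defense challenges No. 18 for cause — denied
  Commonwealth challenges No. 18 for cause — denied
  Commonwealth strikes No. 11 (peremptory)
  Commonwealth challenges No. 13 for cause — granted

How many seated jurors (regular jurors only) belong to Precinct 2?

Removed: #1, #2, #4, #11, #13, #17, #23.
Seated jurors 1–8: #3, #5, #6, #7, #8, #9, #10, #12 (alternates #14, #15 not counted).
Of those, in Precinct 2: #5 → 1.

1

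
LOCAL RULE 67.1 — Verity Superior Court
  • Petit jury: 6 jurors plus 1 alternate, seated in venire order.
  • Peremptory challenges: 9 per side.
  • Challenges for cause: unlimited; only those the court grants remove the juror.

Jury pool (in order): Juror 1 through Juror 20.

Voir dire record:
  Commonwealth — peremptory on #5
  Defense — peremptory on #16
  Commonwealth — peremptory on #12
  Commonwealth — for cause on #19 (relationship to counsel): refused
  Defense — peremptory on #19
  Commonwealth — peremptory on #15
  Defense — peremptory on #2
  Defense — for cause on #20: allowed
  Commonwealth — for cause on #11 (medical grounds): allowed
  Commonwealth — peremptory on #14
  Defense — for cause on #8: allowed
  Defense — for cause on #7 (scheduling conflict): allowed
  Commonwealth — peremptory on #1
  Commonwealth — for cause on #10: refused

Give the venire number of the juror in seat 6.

Removed: #1, #2, #5, #7, #8, #11, #12, #14, #15, #16, #19, #20. (#10 stays — for-cause denied.)
Filling seats in venire order through position 6: #3, #4, #6, #9, #10, #13.
So seat 6 is #13.

13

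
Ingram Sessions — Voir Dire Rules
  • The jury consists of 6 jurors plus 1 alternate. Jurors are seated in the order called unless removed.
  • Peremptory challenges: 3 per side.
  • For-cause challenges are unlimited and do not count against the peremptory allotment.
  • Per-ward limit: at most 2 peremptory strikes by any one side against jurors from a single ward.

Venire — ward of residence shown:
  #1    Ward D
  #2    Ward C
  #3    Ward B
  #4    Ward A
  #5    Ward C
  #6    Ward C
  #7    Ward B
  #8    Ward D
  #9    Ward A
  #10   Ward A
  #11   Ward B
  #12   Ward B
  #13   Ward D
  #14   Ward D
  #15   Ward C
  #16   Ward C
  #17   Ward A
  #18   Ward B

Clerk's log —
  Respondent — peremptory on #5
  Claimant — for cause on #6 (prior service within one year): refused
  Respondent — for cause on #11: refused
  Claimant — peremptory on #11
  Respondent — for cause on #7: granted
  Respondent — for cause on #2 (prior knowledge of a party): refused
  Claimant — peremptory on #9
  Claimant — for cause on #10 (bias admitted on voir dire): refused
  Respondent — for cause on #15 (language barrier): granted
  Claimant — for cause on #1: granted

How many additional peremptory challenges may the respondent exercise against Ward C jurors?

Respondent peremptories so far: #5 — 1 of 3 used, 2 left overall.
Against Ward C: #5 — 1 used; per-ward cap 2 leaves 1.
Binding limit: min(2, 1) = 1.

1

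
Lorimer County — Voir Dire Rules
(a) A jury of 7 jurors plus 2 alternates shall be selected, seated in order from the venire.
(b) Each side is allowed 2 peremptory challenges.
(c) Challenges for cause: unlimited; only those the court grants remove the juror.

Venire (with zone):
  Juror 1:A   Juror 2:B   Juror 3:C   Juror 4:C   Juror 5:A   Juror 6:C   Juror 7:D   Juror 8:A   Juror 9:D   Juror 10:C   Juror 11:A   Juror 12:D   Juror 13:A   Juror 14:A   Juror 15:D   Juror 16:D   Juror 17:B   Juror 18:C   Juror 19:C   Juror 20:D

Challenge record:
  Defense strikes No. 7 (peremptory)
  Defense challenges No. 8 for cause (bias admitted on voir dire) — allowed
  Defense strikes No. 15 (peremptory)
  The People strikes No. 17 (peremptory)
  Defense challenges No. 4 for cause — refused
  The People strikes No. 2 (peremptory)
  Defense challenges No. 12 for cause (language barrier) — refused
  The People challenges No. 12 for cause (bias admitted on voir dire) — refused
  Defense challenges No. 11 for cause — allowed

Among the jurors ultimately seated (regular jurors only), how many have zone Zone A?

Removed: #2, #7, #8, #11, #15, #17.
Seated jurors 1–7: #1, #3, #4, #5, #6, #9, #10 (alternates #12, #13 not counted).
Of those, in Zone A: #1, #5 → 2.

2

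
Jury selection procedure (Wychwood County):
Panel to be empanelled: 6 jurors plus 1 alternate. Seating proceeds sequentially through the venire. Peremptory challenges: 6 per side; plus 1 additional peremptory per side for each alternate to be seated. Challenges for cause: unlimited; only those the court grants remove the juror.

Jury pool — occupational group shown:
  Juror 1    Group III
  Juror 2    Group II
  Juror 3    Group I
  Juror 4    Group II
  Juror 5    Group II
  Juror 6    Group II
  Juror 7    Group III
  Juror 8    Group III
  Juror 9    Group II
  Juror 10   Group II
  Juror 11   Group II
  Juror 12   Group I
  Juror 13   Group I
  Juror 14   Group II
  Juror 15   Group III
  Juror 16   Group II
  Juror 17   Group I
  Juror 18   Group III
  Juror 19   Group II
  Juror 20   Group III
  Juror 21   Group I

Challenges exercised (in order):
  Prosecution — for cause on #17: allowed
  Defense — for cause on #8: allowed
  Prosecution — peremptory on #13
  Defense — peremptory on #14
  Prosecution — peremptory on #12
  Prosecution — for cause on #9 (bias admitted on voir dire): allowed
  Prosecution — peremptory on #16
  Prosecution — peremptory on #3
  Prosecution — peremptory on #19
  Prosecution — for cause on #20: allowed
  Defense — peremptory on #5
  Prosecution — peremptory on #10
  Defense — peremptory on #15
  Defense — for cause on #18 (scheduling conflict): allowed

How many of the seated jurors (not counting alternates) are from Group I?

0

Removed: #3, #5, #8, #9, #10, #12, #13, #14, #15, #16, #17, #18, #19, #20.
Seated jurors 1–6: #1, #2, #4, #6, #7, #11 (alternates #21 not counted).
None of those are in Group I → 0.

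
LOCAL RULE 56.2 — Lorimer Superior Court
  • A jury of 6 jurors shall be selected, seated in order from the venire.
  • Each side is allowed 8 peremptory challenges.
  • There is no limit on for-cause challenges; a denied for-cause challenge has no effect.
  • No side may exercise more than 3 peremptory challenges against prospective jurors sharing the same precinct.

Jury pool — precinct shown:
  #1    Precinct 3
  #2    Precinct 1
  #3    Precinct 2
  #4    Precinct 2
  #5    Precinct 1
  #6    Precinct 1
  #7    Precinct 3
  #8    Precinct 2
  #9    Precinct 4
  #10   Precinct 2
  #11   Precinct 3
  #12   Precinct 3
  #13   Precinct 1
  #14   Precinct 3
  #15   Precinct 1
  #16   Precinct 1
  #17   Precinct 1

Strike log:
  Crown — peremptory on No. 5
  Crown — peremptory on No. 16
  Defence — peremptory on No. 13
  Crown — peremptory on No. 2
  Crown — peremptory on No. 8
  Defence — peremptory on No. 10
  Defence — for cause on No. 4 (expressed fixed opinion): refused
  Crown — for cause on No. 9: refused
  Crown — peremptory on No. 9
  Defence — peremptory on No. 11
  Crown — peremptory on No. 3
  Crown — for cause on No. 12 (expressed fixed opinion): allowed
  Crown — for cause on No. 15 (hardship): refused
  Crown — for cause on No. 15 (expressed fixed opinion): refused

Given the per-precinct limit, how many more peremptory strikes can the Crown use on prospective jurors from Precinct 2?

Crown peremptories so far: #5, #16, #2, #8, #9, #3 — 6 of 8 used, 2 left overall.
Against Precinct 2: #8, #3 — 2 used; per-precinct cap 3 leaves 1.
Binding limit: min(2, 1) = 1.

1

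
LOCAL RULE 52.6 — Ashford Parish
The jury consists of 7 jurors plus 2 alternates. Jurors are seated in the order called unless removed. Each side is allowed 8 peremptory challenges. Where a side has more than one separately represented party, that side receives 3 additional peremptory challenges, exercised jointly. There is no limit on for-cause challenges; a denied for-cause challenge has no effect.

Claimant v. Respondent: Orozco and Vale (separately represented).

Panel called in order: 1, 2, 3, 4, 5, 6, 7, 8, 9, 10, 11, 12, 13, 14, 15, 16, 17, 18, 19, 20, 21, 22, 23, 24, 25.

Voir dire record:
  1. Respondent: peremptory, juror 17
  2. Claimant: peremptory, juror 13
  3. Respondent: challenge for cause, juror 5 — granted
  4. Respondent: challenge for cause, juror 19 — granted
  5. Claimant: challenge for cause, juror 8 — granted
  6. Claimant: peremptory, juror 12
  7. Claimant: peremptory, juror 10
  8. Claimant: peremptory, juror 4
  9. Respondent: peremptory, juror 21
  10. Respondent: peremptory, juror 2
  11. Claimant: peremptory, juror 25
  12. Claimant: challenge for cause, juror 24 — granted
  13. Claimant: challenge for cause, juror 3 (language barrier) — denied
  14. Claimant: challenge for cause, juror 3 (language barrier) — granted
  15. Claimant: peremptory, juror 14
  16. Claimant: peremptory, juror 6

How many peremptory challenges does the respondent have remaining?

Respondent allotment: 8 base + 3 multi-party = 11.
Respondent peremptories used: #17, #21, #2 — 3 (for-cause on #5, #19 don't count).
Remaining: 11 − 3 = 8.

8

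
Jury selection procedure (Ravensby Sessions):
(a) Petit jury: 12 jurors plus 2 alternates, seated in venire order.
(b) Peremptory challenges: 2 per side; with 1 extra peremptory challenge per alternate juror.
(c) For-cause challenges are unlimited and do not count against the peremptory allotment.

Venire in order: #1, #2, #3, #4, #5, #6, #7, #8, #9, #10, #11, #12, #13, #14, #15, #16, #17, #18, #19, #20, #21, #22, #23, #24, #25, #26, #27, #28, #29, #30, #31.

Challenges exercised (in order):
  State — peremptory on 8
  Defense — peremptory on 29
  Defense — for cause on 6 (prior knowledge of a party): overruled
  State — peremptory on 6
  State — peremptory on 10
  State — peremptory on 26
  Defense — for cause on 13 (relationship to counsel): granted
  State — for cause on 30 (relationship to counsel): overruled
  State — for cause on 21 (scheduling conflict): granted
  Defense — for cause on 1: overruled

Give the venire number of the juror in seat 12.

16

Removed: #6, #8, #10, #13, #21, #26, #29. (#1, #30 stay — for-cause denied.)
Filling seats in venire order through position 12: #1, #2, #3, #4, #5, #7, #9, #11, #12, #14, #15, #16.
So seat 12 is #16.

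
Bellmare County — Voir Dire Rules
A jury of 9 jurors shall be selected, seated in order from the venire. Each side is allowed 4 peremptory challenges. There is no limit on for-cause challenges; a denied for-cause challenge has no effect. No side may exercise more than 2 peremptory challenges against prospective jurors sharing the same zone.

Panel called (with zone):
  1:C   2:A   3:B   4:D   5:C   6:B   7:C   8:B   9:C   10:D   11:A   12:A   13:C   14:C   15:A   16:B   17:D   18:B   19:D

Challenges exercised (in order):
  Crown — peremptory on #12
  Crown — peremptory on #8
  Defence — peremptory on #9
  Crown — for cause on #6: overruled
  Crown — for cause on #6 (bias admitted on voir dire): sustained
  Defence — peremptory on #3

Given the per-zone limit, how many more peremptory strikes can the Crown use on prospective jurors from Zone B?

Crown peremptories so far: #12, #8 — 2 of 4 used, 2 left overall.
Against Zone B: #8 — 1 used; per-zone cap 2 leaves 1.
Binding limit: min(2, 1) = 1.

1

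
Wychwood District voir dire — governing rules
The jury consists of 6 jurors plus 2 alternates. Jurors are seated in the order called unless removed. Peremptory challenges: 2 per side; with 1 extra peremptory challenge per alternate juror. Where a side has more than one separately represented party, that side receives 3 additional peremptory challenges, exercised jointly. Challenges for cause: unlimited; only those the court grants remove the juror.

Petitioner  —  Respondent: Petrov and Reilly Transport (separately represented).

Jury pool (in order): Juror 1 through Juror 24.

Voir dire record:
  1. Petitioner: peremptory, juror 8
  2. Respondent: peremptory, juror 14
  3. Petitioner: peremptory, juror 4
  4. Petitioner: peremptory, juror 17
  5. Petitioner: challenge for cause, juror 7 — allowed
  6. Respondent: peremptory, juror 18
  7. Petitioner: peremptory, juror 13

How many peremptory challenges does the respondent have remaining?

Respondent allotment: 2 base + 1 × 2 alternates + 3 multi-party = 7.
Respondent peremptories used: #14, #18 — 2.
Remaining: 7 − 2 = 5.

5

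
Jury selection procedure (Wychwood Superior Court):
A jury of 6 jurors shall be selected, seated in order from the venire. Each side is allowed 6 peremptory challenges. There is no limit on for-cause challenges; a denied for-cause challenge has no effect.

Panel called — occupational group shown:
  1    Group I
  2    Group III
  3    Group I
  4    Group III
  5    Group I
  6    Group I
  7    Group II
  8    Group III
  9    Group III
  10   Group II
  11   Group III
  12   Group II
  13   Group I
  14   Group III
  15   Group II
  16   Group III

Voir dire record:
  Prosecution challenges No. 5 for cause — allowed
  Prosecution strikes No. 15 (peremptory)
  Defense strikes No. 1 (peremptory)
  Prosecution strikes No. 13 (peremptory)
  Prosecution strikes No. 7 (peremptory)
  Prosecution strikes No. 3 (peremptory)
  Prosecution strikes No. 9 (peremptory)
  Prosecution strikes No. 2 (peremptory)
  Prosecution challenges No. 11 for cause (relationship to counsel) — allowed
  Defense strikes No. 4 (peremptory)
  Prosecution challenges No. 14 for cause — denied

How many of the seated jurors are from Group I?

1

Removed: #1, #2, #3, #4, #5, #7, #9, #11, #13, #15.
Seated jurors 1–6: #6, #8, #10, #12, #14, #16.
Of those, in Group I: #6 → 1.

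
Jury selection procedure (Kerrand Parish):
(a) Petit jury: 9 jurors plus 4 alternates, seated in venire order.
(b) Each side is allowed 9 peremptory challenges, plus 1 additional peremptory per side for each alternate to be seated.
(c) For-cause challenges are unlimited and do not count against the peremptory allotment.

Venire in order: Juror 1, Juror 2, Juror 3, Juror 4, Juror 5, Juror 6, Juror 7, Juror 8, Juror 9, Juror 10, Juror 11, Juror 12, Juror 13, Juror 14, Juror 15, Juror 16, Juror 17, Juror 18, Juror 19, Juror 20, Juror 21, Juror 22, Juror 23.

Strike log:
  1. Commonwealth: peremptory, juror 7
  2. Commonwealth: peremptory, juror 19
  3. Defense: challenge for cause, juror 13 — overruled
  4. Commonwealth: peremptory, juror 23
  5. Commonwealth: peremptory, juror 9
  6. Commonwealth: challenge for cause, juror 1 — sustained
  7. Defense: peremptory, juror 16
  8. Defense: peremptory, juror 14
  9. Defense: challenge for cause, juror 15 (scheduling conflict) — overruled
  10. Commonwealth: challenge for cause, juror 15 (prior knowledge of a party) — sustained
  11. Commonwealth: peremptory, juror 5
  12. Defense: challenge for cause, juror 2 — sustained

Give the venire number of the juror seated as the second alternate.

20

Removed: #1, #2, #5, #7, #9, #14, #15, #16, #19, #23. (#13 stays — for-cause denied.)
Seating in order: seats 1–9 → #3, #4, #6, #8, #10, #11, #12, #13, #17; alternates → #18, #20, #21, #22.
So alternate 2 is #20.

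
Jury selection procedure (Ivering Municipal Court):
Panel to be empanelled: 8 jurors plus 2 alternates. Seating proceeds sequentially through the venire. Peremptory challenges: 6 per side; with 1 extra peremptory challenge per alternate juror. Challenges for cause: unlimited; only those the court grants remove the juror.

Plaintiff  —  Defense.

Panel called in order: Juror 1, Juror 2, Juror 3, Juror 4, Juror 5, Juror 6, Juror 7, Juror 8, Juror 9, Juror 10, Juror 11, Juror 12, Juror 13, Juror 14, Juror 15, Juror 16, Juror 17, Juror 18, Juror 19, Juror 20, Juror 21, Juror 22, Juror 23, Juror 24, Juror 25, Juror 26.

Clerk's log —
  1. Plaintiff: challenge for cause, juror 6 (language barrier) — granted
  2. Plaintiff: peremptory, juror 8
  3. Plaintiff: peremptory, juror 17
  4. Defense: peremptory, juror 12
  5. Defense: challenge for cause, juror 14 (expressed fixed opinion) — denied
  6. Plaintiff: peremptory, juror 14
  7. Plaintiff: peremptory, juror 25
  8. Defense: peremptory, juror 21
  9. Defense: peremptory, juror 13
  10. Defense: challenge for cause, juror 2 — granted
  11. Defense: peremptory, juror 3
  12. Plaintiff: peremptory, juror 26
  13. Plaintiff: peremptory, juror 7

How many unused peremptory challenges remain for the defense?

4

Defense allotment: 6 base + 1 × 2 alternates = 8.
Defense peremptories used: #12, #21, #13, #3 — 4 (for-cause on #14, #2 don't count).
Remaining: 8 − 4 = 4.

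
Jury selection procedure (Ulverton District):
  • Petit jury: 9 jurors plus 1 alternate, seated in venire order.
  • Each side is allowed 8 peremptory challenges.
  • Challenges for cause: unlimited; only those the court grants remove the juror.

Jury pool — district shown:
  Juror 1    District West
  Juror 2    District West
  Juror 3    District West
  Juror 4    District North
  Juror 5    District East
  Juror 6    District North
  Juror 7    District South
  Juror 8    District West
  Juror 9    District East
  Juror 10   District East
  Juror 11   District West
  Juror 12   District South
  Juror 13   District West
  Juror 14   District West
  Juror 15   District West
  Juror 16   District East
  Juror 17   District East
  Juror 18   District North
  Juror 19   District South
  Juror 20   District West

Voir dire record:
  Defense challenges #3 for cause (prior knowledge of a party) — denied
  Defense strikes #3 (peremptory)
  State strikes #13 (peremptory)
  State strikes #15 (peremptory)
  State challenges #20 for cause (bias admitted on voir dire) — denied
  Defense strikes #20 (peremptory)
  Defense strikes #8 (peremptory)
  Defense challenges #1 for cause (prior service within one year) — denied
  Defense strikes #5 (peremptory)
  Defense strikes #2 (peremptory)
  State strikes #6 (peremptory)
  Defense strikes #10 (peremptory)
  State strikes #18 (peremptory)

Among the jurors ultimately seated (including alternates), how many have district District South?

3

Removed: #2, #3, #5, #6, #8, #10, #13, #15, #18, #20.
Seated (10 incl. alternates): #1, #4, #7, #9, #11, #12, #14, #16, #17, #19.
Of those, in District South: #7, #12, #19 → 3.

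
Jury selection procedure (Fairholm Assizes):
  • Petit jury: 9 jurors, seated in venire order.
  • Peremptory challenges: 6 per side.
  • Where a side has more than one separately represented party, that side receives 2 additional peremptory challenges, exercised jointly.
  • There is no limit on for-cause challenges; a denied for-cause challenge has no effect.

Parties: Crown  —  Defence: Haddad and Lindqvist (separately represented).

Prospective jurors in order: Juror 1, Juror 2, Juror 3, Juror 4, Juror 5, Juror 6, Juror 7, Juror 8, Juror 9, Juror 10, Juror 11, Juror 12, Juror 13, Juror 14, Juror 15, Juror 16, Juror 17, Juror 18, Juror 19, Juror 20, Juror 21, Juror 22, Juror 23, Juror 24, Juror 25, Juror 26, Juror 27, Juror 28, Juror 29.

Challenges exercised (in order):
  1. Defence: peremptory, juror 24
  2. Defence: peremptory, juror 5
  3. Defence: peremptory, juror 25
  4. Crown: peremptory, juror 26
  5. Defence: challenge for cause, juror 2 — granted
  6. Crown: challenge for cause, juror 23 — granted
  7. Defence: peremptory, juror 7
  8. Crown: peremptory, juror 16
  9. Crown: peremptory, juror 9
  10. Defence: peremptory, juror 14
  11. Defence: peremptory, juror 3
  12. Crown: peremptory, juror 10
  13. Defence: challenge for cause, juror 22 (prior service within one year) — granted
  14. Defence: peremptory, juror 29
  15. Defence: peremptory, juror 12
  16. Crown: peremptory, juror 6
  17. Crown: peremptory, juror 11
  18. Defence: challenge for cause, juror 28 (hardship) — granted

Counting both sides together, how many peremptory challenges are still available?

0

Crown allotment: 6. Defence allotment: 6 base + 2 multi-party = 8.
Crown peremptories used: #26, #16, #9, #10, #6, #11 — 6 (the for-cause on #23 doesn't count).
Defence peremptories used: #24, #5, #25, #7, #14, #3, #29, #12 — 8 (for-cause on #2, #22, #28 don't count).
Remaining: (6 − 6) + (8 − 8) = 0.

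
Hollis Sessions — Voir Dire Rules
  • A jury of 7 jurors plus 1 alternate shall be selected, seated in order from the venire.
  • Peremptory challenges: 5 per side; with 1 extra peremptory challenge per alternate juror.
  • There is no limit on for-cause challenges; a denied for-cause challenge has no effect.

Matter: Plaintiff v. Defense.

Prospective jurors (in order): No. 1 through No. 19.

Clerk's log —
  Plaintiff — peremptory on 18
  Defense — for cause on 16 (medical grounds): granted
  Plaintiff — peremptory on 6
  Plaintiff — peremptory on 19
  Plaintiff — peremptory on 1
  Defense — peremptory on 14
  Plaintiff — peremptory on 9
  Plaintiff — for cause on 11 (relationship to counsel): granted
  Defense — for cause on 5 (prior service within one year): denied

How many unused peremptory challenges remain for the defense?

Defense allotment: 5 base + 1 × 1 alternate = 6.
Defense peremptories used: #14 — 1 (for-cause on #16, #5 don't count).
Remaining: 6 − 1 = 5.

5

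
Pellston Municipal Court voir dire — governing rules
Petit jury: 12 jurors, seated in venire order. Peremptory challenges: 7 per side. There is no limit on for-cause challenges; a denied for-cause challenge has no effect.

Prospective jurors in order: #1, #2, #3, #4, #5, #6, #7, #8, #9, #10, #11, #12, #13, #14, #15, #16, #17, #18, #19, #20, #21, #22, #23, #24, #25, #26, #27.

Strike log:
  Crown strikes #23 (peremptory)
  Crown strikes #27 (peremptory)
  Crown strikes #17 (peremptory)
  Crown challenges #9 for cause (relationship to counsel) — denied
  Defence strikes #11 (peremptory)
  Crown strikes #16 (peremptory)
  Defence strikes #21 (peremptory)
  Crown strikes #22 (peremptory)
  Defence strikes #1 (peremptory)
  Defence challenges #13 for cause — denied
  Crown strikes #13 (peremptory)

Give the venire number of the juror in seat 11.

14

Removed: #1, #11, #13, #16, #17, #21, #22, #23, #27. (#9 stays — for-cause denied.)
Filling seats in venire order through position 11: #2, #3, #4, #5, #6, #7, #8, #9, #10, #12, #14.
So seat 11 is #14.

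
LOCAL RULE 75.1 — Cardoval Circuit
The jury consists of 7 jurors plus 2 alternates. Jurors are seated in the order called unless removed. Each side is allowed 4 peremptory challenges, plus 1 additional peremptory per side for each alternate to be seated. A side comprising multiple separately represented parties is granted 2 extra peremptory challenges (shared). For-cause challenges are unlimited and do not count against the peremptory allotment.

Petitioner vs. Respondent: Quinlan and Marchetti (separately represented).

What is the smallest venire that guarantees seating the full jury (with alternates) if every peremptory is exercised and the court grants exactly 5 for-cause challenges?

28

Seats to fill: 7 + 2 alternates = 9.
Peremptories — Petitioner: 4 + 1×2 = 6; Respondent: 4 + 1×2 + 2 = 8; total 14.
For-cause removals: 5.
Minimum venire: 9 + 14 + 5 = 28.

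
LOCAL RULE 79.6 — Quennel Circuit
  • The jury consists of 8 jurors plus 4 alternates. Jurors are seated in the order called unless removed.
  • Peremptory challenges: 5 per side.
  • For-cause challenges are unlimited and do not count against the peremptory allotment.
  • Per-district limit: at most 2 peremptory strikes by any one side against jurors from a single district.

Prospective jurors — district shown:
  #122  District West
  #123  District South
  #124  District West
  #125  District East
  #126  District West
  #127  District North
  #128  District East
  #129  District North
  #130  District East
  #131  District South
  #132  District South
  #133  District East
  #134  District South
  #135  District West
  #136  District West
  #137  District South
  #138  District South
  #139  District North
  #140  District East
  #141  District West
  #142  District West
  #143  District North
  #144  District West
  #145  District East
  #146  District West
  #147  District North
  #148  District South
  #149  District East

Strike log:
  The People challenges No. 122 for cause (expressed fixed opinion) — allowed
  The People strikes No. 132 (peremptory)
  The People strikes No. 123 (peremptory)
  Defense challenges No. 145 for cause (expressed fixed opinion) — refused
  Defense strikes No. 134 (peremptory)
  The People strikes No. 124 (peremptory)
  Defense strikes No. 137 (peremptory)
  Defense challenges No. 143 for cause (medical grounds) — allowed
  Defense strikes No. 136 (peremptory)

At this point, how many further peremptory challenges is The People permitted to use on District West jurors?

The People peremptories so far: #132, #123, #124 — 3 of 5 used, 2 left overall.
Against District West: #124 — 1 used; per-district cap 2 leaves 1.
Binding limit: min(2, 1) = 1.

1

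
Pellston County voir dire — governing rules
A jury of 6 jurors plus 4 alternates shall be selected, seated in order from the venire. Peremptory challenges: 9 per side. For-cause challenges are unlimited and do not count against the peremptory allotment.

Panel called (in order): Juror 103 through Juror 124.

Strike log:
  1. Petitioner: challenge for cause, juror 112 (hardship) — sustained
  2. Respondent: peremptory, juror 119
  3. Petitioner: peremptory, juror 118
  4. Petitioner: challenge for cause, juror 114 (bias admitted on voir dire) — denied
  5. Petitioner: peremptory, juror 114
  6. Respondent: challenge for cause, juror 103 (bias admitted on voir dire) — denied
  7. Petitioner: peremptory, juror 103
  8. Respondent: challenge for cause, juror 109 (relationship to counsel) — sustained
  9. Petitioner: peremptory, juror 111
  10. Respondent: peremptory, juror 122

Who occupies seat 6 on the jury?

Removed: #103, #109, #111, #112, #114, #118, #119, #122.
Filling seats in venire order through position 6: #104, #105, #106, #107, #108, #110.
So seat 6 is #110.

110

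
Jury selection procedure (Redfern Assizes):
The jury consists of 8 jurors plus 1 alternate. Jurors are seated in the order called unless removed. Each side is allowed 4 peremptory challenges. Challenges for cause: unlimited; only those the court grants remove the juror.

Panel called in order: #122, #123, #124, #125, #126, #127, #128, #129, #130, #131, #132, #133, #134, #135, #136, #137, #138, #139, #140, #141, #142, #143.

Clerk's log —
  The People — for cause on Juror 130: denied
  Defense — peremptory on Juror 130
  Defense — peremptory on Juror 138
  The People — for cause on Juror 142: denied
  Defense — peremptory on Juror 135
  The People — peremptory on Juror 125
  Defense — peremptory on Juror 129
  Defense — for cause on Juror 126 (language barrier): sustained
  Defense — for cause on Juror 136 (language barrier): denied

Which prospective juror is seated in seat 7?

Removed: #125, #126, #129, #130, #135, #138. (#136, #142 stay — for-cause denied.)
Seating in order: seats 1–8 → #122, #123, #124, #127, #128, #131, #132, #133; alternates → #134.
So seat 7 is #132.

132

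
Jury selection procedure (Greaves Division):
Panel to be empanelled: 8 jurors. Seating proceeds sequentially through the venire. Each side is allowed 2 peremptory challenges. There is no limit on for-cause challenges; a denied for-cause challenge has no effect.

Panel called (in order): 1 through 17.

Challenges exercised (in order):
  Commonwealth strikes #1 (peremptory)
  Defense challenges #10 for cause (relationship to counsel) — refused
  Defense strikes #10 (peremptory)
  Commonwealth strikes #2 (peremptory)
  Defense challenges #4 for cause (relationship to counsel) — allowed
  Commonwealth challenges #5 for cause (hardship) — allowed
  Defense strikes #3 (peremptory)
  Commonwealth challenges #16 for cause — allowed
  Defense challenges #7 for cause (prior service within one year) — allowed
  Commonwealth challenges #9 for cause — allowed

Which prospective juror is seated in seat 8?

17

Removed: #1, #2, #3, #4, #5, #7, #9, #10, #16.
Seating in order: seats 1–8 → #6, #8, #11, #12, #13, #14, #15, #17.
So seat 8 is #17.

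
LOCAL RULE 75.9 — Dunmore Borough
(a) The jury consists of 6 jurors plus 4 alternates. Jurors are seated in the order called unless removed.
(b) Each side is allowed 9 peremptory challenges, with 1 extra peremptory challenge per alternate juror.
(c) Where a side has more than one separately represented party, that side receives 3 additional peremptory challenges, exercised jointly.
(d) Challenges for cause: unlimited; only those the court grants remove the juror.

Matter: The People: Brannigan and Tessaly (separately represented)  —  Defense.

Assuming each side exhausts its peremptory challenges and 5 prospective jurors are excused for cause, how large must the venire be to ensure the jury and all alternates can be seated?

44

Seats to fill: 6 + 4 alternates = 10.
Peremptories — The People: 9 + 1×4 + 3 = 16; Defense: 9 + 1×4 = 13; total 29.
For-cause removals: 5.
Minimum venire: 10 + 29 + 5 = 44.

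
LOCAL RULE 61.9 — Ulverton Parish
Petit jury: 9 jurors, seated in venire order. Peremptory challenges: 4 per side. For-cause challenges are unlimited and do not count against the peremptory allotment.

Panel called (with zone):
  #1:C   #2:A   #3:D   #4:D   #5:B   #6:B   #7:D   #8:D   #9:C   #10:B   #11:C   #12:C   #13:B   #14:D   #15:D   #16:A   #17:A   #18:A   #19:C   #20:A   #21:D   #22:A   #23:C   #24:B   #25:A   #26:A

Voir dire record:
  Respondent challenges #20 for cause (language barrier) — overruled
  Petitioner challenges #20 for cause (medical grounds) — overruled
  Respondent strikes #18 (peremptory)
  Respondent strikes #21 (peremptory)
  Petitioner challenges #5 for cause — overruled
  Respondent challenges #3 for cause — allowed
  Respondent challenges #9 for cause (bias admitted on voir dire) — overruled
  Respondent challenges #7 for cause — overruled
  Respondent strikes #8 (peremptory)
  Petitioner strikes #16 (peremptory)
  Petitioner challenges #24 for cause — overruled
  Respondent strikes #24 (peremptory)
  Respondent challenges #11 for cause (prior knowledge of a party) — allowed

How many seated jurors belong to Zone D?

2

Removed: #3, #8, #11, #16, #18, #21, #24.
Seated jurors 1–9: #1, #2, #4, #5, #6, #7, #9, #10, #12.
Of those, in Zone D: #4, #7 → 2.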